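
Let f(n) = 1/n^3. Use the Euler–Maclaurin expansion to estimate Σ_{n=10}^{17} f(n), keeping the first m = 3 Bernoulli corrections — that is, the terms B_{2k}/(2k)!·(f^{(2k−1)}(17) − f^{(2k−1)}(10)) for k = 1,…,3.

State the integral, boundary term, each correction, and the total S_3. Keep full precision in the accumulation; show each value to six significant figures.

The integral term ∫_10^17 1/x^3 dx = 0.00326990.
Boundary: ½(f(10) + f(17)) = ½(0.00100000 + 0.000203542) = 0.000601771.
So far: 0.00387167.
Order-1 term: 1/12 · (-3.59191e-05 − (-0.000300000)) = 2.20067e-05.
After k=1: 0.00389367.
Order-2 term: −1/720 · (-2.48575e-06 − (-6.00000e-05)) = -7.98809e-08.
After k=2: 0.00389359.
Order-3 term: 1/30240 · (-3.61251e-07 − (-2.52000e-05)) = 8.21387e-10.

S_3 ≈ 0.00389359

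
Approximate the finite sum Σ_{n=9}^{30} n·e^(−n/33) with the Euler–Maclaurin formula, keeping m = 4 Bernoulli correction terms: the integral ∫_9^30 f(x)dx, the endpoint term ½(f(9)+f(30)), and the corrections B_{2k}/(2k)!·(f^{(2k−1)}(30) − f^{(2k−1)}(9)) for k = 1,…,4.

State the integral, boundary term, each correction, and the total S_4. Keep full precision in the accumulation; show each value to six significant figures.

S_4 ≈ 226.979

∫_9^30 x·e^(−x/33) dx evaluates to 217.553.
Endpoint term: (f(9) + f(30))/2 = (6.85170 + 12.0867)/2 = 9.46921.
Integral + boundary = 227.023.
k=1: B_{2}/(2)! × [f^{(1)}(30) − f^{(1)}(9)] = 1/12 × (0.0366264 − 0.553673) = -0.0430872.
After k=1: 226.979.
k=2: B_{4}/(4)! × [f^{(3)}(30) − f^{(3)}(9)] = −1/720 × (0.000773560 − 0.00190659) = 1.57365e-06.
After k=2: 226.979.
k=3: B_{6}/(6)! × [f^{(5)}(30) − f^{(5)}(9)] = 1/30240 × (1.38980e-06 − 3.03467e-06) = -5.43939e-11.
After k=3: 226.979.
k=4: B_{8}/(8)! × [f^{(7)}(30) − f^{(7)}(9)] = −1/1209600 × (1.90014e-09 − 3.96562e-09) = 1.70758e-15.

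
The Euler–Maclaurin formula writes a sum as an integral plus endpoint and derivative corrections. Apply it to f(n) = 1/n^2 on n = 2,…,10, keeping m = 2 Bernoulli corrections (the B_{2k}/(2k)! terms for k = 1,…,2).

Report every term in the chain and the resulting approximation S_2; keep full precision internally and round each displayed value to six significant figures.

∫_2^10 1/x^2 dx evaluates to 0.400000.
½[f(2) + f(10)] = ½[0.250000 + 0.0100000] = 0.130000.
Running total after boundary: 0.530000.
Correction k=1: B_{2}/2! · (f^{(1)}(10) − f^{(1)}(2)) = 1/12 · (-0.00200000 − (-0.250000)) = 0.0206667.
Partial sum through k=1: 0.550667.
Correction k=2: B_{4}/4! · (f^{(3)}(10) − f^{(3)}(2)) = −1/720 · (-0.000240000 − (-0.750000)) = -0.00104133.

S_2 ≈ 0.549625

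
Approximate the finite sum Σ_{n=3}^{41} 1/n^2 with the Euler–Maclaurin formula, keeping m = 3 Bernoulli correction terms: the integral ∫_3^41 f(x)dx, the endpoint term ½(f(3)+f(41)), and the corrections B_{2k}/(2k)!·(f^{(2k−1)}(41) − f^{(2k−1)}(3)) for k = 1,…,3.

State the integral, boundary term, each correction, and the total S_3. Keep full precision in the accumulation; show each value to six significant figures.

S_3 ≈ 0.370840

Integral: ∫_3^41 1/x^2 dx = 0.308943.
½[f(3) + f(41)] = ½[0.111111 + 0.000594884] = 0.0558530.
Integral + boundary = 0.364796.
k=1: B_{2}/(2)! × [f^{(1)}(41) − f^{(1)}(3)] = 1/12 × (-2.90187e-05 − (-0.0740741)) = 0.00617042.
Partial sum through k=1: 0.370967.
k=2: B_{4}/(4)! × [f^{(3)}(41) − f^{(3)}(3)] = −1/720 × (-2.07153e-07 − (-0.0987654)) = -0.000137174.
Partial sum through k=2: 0.370829.
k=3: B_{6}/(6)! × [f^{(5)}(41) − f^{(5)}(3)] = 1/30240 × (-3.69697e-09 − (-0.329218)) = 1.08868e-05.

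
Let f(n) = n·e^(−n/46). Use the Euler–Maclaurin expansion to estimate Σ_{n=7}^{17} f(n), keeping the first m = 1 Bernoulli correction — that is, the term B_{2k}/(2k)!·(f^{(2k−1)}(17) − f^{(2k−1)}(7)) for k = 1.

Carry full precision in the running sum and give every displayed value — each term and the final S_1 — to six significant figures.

S_1 ≈ 100.086

∫_7^17 x·e^(−x/46) dx evaluates to 91.2306.
½[f(7) + f(17)] = ½[6.01187 + 11.7476] = 8.87973.
Integral + boundary = 100.110.
Correction k=1: B_{2}/2! · (f^{(1)}(17) − f^{(1)}(7)) = 1/12 · (0.435652 − 0.728146) = -0.0243745.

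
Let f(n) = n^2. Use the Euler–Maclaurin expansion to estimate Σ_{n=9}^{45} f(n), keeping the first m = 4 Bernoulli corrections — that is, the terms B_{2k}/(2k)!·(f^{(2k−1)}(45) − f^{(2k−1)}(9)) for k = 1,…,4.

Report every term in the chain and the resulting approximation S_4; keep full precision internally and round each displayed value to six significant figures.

∫_9^45 x^2 dx evaluates to 30132.0.
Endpoint term: (f(9) + f(45))/2 = (81.0000 + 2025.00)/2 = 1053.00.
Running total after boundary: 31185.0.
Correction k=1: B_{2}/2! · (f^{(1)}(45) − f^{(1)}(9)) = 1/12 · (90.0000 − 18.0000) = 6.00000.
Partial sum through k=1: 31191.0.
Correction k=2: B_{4}/4! · (f^{(3)}(45) − f^{(3)}(9)) = −1/720 · (0.00000 − 0.00000) = 0.00000.
Partial sum through k=2: 31191.0.
Correction k=3: B_{6}/6! · (f^{(5)}(45) − f^{(5)}(9)) = 1/30240 · (0.00000 − 0.00000) = 0.00000.
Partial sum through k=3: 31191.0.
Correction k=4: B_{8}/8! · (f^{(7)}(45) − f^{(7)}(9)) = −1/1209600 · (0.00000 − 0.00000) = 0.00000.

S_4 ≈ 31191.0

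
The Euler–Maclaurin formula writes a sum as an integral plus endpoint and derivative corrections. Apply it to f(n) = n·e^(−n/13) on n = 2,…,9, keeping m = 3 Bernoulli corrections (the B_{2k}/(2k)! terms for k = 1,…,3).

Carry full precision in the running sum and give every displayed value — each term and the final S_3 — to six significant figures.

Integral: ∫_2^9 x·e^(−x/13) dx = 24.0737.
½[f(2) + f(9)] = ½[1.71481 + 4.50378] = 3.10929.
So far: 27.1830.
Correction k=1: B_{2}/2! · (f^{(1)}(9) − f^{(1)}(2)) = 1/12 · (0.153975 − 0.725496) = -0.0476267.
Partial sum through k=1: 27.1353.
Correction k=2: B_{4}/4! · (f^{(3)}(9) − f^{(3)}(2)) = −1/720 · (0.00683323 − 0.0144397) = 1.05645e-05.
Partial sum through k=2: 27.1353.
Correction k=3: B_{6}/6! · (f^{(5)}(9) − f^{(5)}(2)) = 1/30240 · (7.54755e-05 − 0.000145482) = -2.31503e-09.

S_3 ≈ 27.1353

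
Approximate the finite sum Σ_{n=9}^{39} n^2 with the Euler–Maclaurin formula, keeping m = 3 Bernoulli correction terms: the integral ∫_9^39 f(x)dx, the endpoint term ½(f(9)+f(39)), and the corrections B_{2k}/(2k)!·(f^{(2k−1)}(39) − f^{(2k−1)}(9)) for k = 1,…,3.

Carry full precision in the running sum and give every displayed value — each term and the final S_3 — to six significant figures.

Integral: ∫_9^39 x^2 dx = 19530.0.
Boundary: ½(f(9) + f(39)) = ½(81.0000 + 1521.00) = 801.000.
Running total after boundary: 20331.0.
Correction k=1: B_{2}/2! · (f^{(1)}(39) − f^{(1)}(9)) = 1/12 · (78.0000 − 18.0000) = 5.00000.
Partial sum through k=1: 20336.0.
Correction k=2: B_{4}/4! · (f^{(3)}(39) − f^{(3)}(9)) = −1/720 · (0.00000 − 0.00000) = 0.00000.
Partial sum through k=2: 20336.0.
Correction k=3: B_{6}/6! · (f^{(5)}(39) − f^{(5)}(9)) = 1/30240 · (0.00000 − 0.00000) = 0.00000.

S_3 ≈ 20336.0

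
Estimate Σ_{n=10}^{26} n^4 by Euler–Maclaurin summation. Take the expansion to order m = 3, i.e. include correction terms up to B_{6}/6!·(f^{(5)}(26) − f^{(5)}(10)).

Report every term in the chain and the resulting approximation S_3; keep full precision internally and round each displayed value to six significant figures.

Integral: ∫_10^26 x^4 dx = 2.35628e+06.
½[f(10) + f(26)] = ½[10000.0 + 456976] = 233488.
So far: 2.58976e+06.
Correction k=1: B_{2}/2! · (f^{(1)}(26) − f^{(1)}(10)) = 1/12 · (70304.0 − 4000.00) = 5525.33.
After k=1: 2.59529e+06.
Correction k=2: B_{4}/4! · (f^{(3)}(26) − f^{(3)}(10)) = −1/720 · (624.000 − 240.000) = -0.533333.
After k=2: 2.59529e+06.
Correction k=3: B_{6}/6! · (f^{(5)}(26) − f^{(5)}(10)) = 1/30240 · (0.00000 − 0.00000) = 0.00000.

S_3 ≈ 2.59529e+06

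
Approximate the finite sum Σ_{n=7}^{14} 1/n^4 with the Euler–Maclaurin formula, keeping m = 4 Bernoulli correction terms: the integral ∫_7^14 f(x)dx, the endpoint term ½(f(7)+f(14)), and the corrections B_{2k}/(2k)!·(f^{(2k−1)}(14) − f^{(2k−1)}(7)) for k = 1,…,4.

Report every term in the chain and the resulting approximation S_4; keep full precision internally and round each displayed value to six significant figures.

S_4 ≈ 0.00109062

Integral: ∫_7^14 1/x^4 dx = 0.000850340.
Boundary: ½(f(7) + f(14)) = ½(0.000416493 + 2.60308e-05) = 0.000221262.
So far: 0.00107160.
Order-1 term: 1/12 · (-7.43738e-06 − (-0.000237996)) = 1.92132e-05.
Running total after k=1: 0.00109082.
Order-2 term: −1/720 · (-1.13837e-06 − (-0.000145712)) = -2.00797e-07.
Running total after k=2: 0.00109061.
Order-3 term: 1/30240 · (-3.25250e-07 − (-0.000166528)) = 5.49612e-09.
Running total after k=3: 0.00109062.
Order-4 term: −1/1209600 · (-1.49349e-07 − (-0.000305868)) = -2.52743e-10.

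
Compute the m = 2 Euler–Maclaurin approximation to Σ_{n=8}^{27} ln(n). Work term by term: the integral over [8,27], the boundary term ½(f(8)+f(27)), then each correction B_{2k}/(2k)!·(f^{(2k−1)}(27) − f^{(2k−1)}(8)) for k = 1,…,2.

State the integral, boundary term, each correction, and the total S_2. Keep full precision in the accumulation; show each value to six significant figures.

S_2 ≈ 56.0324

∫_8^27 ln(x) dx evaluates to 53.3521.
Endpoint term: (f(8) + f(27))/2 = (2.07944 + 3.29584)/2 = 2.68764.
Integral + boundary = 56.0397.
Order-1 term: 1/12 · (0.0370370 − 0.125000) = -0.00733025.
Running total after k=1: 56.0324.
Order-2 term: −1/720 · (0.000101611 − 0.00390625) = 5.28422e-06.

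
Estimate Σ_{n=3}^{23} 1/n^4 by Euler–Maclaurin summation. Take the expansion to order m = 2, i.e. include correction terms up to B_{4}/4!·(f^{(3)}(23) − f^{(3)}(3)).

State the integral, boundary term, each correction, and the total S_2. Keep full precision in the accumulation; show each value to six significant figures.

∫_3^23 1/x^4 dx evaluates to 0.0123183.
Endpoint term: (f(3) + f(23))/2 = (0.0123457 + 3.57346e-06)/2 = 0.00617463.
Running total after boundary: 0.0184929.
Order-1 term: 1/12 · (-6.21471e-07 − (-0.0164609)) = 0.00137169.
After k=1: 0.0198646.
Order-2 term: −1/720 · (-3.52441e-08 − (-0.0548697)) = -7.62078e-05.

S_2 ≈ 0.0197884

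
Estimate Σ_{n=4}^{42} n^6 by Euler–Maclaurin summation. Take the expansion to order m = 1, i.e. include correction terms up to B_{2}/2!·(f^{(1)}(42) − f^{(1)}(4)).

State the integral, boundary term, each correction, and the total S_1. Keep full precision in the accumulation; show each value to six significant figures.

The integral term ∫_4^42 x^6 dx = 3.29342e+10.
Endpoint term: (f(4) + f(42))/2 = (4096.00 + 5.48903e+09)/2 = 2.74452e+09.
Integral + boundary = 3.56787e+10.
Order-1 term: 1/12 · (7.84147e+08 − 6144.00) = 6.53451e+07.

S_1 ≈ 3.57441e+10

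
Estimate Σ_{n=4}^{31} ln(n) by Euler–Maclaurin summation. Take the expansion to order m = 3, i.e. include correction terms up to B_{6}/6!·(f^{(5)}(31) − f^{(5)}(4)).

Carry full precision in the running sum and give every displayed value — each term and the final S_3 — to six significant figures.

S_3 ≈ 76.3005

The integral term ∫_4^31 ln(x) dx = 73.9084.
Endpoint term: (f(4) + f(31))/2 = (1.38629 + 3.43399)/2 = 2.41014.
Integral + boundary = 76.3186.
k=1: B_{2}/(2)! × [f^{(1)}(31) − f^{(1)}(4)] = 1/12 × (0.0322581 − 0.250000) = -0.0181452.
Partial sum through k=1: 76.3004.
k=2: B_{4}/(4)! × [f^{(3)}(31) − f^{(3)}(4)] = −1/720 × (6.71344e-05 − 0.0312500) = 4.33095e-05.
Partial sum through k=2: 76.3005.
k=3: B_{6}/(6)! × [f^{(5)}(31) − f^{(5)}(4)] = 1/30240 × (8.38306e-07 − 0.0234375) = -7.75022e-07.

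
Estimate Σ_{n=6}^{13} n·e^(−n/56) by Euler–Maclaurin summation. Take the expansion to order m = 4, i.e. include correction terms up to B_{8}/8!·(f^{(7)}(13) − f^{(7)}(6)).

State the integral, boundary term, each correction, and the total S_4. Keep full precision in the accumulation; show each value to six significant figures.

S_4 ≈ 63.5618

∫_6^13 x·e^(−x/56) dx evaluates to 55.7294.
Boundary: ½(f(6) + f(13)) = ½(5.39038 + 10.3068) = 7.84861.
Integral + boundary = 63.5780.
Order-1 term: 1/12 · (0.608782 − 0.802140) = -0.0161132.
Running total after k=1: 63.5618.
Order-2 term: −1/720 · (0.000699760 − 0.000828742) = 1.79141e-07.
Running total after k=2: 63.5618.
Order-3 term: 1/30240 · (3.84373e-07 − 4.46971e-07) = -2.07003e-12.
Running total after k=3: 63.5618.
Order-4 term: −1/1209600 · (1.73982e-10 − 2.00789e-10) = 2.21616e-17.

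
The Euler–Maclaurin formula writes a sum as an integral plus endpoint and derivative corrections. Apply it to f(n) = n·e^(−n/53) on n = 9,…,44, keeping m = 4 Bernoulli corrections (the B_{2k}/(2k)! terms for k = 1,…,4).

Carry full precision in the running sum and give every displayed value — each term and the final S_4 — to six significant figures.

Integral: ∫_9^44 x·e^(−x/53) dx = 531.499.
Boundary: ½(f(9) + f(44)) = ½(7.59442 + 19.1825) = 13.3885.
So far: 544.888.
k=1: B_{2}/(2)! × [f^{(1)}(44) − f^{(1)}(9)] = 1/12 × (0.0740321 − 0.700533) = -0.0522084.
Running total after k=1: 544.836.
k=2: B_{4}/(4)! × [f^{(3)}(44) − f^{(3)}(9)] = −1/720 × (0.000336763 − 0.000850189) = 7.13092e-07.
Running total after k=2: 544.836.
k=3: B_{6}/(6)! × [f^{(5)}(44) − f^{(5)}(9)] = 1/30240 × (2.30392e-07 − 5.16550e-07) = -9.46292e-12.
Running total after k=3: 544.836.
k=4: B_{8}/(8)! × [f^{(7)}(44) − f^{(7)}(9)] = −1/1209600 × (1.21359e-10 − 2.60034e-10) = 1.14645e-16.

S_4 ≈ 544.836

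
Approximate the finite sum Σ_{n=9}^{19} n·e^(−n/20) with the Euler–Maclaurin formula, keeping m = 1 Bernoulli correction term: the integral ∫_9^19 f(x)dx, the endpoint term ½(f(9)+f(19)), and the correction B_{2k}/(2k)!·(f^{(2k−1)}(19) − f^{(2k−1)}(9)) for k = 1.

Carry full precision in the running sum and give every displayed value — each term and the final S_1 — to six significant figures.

The integral term ∫_9^19 x·e^(−x/20) dx = 68.1663.
Boundary: ½(f(9) + f(19)) = ½(5.73865 + 7.34808) = 6.54337.
So far: 74.7097.
Correction k=1: B_{2}/2! · (f^{(1)}(19) − f^{(1)}(9)) = 1/12 · (0.0193371 − 0.350695) = -0.0276132.

S_1 ≈ 74.6821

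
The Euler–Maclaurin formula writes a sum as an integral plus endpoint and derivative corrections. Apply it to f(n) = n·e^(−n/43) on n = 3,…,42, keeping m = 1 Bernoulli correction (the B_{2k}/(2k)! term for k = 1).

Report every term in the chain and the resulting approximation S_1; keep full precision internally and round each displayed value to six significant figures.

S_1 ≈ 477.703

The integral term ∫_3^42 x·e^(−x/43) dx = 468.468.
Endpoint term: (f(3) + f(42))/2 = (2.79783 + 15.8145)/2 = 9.30615.
So far: 477.775.
Order-1 term: 1/12 · (0.00875663 − 0.867545) = -0.0715657.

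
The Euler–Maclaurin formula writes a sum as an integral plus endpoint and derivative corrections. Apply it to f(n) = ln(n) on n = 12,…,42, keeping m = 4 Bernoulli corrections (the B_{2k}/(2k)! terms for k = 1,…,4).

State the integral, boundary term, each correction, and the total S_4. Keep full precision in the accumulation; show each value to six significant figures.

∫_12^42 ln(x) dx evaluates to 97.1632.
½[f(12) + f(42)] = ½[2.48491 + 3.73767] = 3.11129.
So far: 100.275.
k=1: B_{2}/(2)! × [f^{(1)}(42) − f^{(1)}(12)] = 1/12 × (0.0238095 − 0.0833333) = -0.00496032.
Running total after k=1: 100.270.
k=2: B_{4}/(4)! × [f^{(3)}(42) − f^{(3)}(12)] = −1/720 × (2.69949e-05 − 0.00115741) = 1.57002e-06.
Running total after k=2: 100.270.
k=3: B_{6}/(6)! × [f^{(5)}(42) − f^{(5)}(12)] = 1/30240 × (1.83639e-07 − 9.64506e-05) = -3.18343e-09.
Running total after k=3: 100.270.
k=4: B_{8}/(8)! × [f^{(7)}(42) − f^{(7)}(12)] = −1/1209600 × (3.12311e-09 − 2.00939e-05) = 1.66094e-11.

S_4 ≈ 100.270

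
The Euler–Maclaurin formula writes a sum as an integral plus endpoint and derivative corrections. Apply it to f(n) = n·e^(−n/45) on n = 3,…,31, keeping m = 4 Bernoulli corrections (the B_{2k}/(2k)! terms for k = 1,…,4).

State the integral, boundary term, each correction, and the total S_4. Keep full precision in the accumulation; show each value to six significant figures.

S_4 ≈ 312.524

The integral term ∫_3^31 x·e^(−x/45) dx = 303.398.
½[f(3) + f(31)] = ½[2.80652 + 15.5661] = 9.18633.
Integral + boundary = 312.584.
Correction k=1: B_{2}/2! · (f^{(1)}(31) − f^{(1)}(3)) = 1/12 · (0.156219 − 0.873140) = -0.0597434.
After k=1: 312.524.
Correction k=2: B_{4}/4! · (f^{(3)}(31) − f^{(3)}(3)) = −1/720 · (0.000573080 − 0.00135514) = 1.08619e-06.
After k=2: 312.524.
Correction k=3: B_{6}/6! · (f^{(5)}(31) − f^{(5)}(3)) = 1/30240 · (5.27908e-07 − 1.12548e-06) = -1.97609e-11.
After k=3: 312.524.
Correction k=4: B_{8}/8! · (f^{(7)}(31) − f^{(7)}(3)) = −1/1209600 · (3.81637e-10 − 7.81113e-10) = 3.30255e-16.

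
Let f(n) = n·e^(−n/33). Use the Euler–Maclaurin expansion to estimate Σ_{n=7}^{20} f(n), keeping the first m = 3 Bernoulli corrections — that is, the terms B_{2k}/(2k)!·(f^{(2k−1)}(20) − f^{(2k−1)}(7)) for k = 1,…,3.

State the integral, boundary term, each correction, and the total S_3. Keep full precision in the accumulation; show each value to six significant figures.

The integral term ∫_7^20 x·e^(−x/33) dx = 113.632.
½[f(7) + f(20)] = ½[5.66207 + 10.9099] = 8.28599.
So far: 121.918.
k=1: B_{2}/(2)! × [f^{(1)}(20) − f^{(1)}(7)] = 1/12 × (0.214892 − 0.637289) = -0.0351997.
After k=1: 121.883.
k=2: B_{4}/(4)! × [f^{(3)}(20) − f^{(3)}(7)] = −1/720 × (0.00119916 − 0.00207073) = 1.21051e-06.
After k=2: 121.883.
k=3: B_{6}/(6)! × [f^{(5)}(20) − f^{(5)}(7)] = 1/30240 × (2.02111e-06 − 3.26561e-06) = -4.11542e-11.

S_3 ≈ 121.883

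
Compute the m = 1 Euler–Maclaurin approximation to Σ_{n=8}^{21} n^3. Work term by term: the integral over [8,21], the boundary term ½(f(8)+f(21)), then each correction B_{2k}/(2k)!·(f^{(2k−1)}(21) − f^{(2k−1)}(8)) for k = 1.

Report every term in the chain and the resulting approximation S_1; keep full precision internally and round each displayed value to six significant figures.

∫_8^21 x^3 dx evaluates to 47596.2.
Boundary: ½(f(8) + f(21)) = ½(512.000 + 9261.00) = 4886.50.
So far: 52482.8.
Correction k=1: B_{2}/2! · (f^{(1)}(21) − f^{(1)}(8)) = 1/12 · (1323.00 − 192.000) = 94.2500.

S_1 ≈ 52577.0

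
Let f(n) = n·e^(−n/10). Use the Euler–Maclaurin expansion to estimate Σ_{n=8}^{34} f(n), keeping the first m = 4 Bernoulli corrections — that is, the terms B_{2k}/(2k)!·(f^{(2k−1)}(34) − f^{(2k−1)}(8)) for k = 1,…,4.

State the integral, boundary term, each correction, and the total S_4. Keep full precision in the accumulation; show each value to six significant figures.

The integral term ∫_8^34 x·e^(−x/10) dx = 66.1950.
½[f(8) + f(34)] = ½[3.59463 + 1.13469] = 2.36466.
Integral + boundary = 68.5596.
k=1: B_{2}/(2)! × [f^{(1)}(34) − f^{(1)}(8)] = 1/12 × (-0.0800958 − 0.0898658) = -0.0141635.
Partial sum through k=1: 68.5455.
k=2: B_{4}/(4)! × [f^{(3)}(34) − f^{(3)}(8)] = −1/720 × (-0.000133493 − 0.00988524) = 1.39149e-05.
Partial sum through k=2: 68.5455.
k=3: B_{6}/(6)! × [f^{(5)}(34) − f^{(5)}(8)] = 1/30240 × (5.33972e-06 − 0.000188718) = -6.06410e-09.
Partial sum through k=3: 68.5455.
k=4: B_{8}/(8)! × [f^{(7)}(34) − f^{(7)}(8)] = −1/1209600 × (1.20144e-07 − 2.78584e-06) = 2.20378e-12.

S_4 ≈ 68.5455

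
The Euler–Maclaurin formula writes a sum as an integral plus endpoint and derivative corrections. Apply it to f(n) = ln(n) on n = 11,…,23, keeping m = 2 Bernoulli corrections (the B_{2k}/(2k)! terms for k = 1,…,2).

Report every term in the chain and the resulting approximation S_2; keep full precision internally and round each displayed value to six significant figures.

S_2 ≈ 36.5023

Integral: ∫_11^23 ln(x) dx = 33.7395.
½[f(11) + f(23)] = ½[2.39790 + 3.13549] = 2.76669.
Integral + boundary = 36.5062.
Order-1 term: 1/12 · (0.0434783 − 0.0909091) = -0.00395257.
After k=1: 36.5023.
Order-2 term: −1/720 · (0.000164379 − 0.00150263) = 1.85868e-06.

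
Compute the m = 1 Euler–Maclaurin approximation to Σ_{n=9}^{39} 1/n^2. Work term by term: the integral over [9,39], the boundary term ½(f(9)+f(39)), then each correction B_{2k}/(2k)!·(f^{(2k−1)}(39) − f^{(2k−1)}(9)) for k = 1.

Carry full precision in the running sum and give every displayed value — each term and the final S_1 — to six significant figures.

Integral: ∫_9^39 1/x^2 dx = 0.0854701.
Boundary: ½(f(9) + f(39)) = ½(0.0123457 + 0.000657462) = 0.00650157.
Running total after boundary: 0.0919717.
Correction k=1: B_{2}/2! · (f^{(1)}(39) − f^{(1)}(9)) = 1/12 · (-3.37160e-05 − (-0.00274348)) = 0.000225814.

S_1 ≈ 0.0921975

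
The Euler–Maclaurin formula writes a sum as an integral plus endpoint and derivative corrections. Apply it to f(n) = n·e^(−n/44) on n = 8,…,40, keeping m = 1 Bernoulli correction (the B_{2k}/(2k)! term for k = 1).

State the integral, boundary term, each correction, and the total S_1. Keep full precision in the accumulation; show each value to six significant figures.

∫_8^40 x·e^(−x/44) dx evaluates to 418.544.
½[f(8) + f(40)] = ½[6.67002 + 16.1156] = 11.3928.
Integral + boundary = 429.937.
Order-1 term: 1/12 · (0.0366264 − 0.682161) = -0.0537946.

S_1 ≈ 429.883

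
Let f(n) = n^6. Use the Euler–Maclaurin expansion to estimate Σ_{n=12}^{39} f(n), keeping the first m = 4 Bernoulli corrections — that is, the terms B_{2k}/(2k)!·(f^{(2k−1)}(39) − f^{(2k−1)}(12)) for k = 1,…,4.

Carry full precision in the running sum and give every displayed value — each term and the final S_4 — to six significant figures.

Integral: ∫_12^39 x^6 dx = 1.95993e+10.
Endpoint term: (f(12) + f(39))/2 = (2.98598e+06 + 3.51874e+09)/2 = 1.76086e+09.
So far: 2.13602e+10.
Order-1 term: 1/12 · (5.41345e+08 − 1.49299e+06) = 4.49877e+07.
Partial sum through k=1: 2.14052e+10.
Order-2 term: −1/720 · (7.11828e+06 − 207360) = -9598.50.
Partial sum through k=2: 2.14052e+10.
Order-3 term: 1/30240 · (28080.0 − 8640.00) = 0.642857.
Partial sum through k=3: 2.14052e+10.
Order-4 term: −1/1209600 · (0.00000 − 0.00000) = 0.00000.

S_4 ≈ 2.14052e+10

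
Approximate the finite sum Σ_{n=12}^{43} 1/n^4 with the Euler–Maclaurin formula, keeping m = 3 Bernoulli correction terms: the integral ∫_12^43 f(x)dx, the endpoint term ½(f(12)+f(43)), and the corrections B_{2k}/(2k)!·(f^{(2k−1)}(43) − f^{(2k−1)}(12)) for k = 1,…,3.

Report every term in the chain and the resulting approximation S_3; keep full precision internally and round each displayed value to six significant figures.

∫_12^43 1/x^4 dx evaluates to 0.000188709.
Boundary: ½(f(12) + f(43)) = ½(4.82253e-05 + 2.92500e-07) = 2.42589e-05.
Integral + boundary = 0.000212968.
Order-1 term: 1/12 · (-2.72093e-08 − (-1.60751e-05)) = 1.33732e-06.
After k=1: 0.000214305.
Order-2 term: −1/720 · (-4.41471e-10 − (-3.34898e-06)) = -4.65075e-09.
After k=2: 0.000214300.
Order-3 term: 1/30240 · (-1.33707e-11 − (-1.30238e-06)) = 4.30677e-11.

S_3 ≈ 0.000214300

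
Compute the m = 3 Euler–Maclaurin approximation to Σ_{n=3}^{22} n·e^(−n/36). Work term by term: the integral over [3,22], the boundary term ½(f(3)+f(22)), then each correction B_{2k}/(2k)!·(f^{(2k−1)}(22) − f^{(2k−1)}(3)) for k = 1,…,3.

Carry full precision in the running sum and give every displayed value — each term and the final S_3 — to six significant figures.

∫_3^22 x·e^(−x/36) dx evaluates to 158.486.
Boundary: ½(f(3) + f(22)) = ½(2.76013 + 11.9404) = 7.35029.
Integral + boundary = 165.836.
k=1: B_{2}/(2)! × [f^{(1)}(22) − f^{(1)}(3)] = 1/12 × (0.211068 − 0.843374) = -0.0526921.
After k=1: 165.783.
k=2: B_{4}/(4)! × [f^{(3)}(22) − f^{(3)}(3)] = −1/720 × (0.00100043 − 0.00207057) = 1.48630e-06.
After k=2: 165.783.
k=3: B_{6}/(6)! × [f^{(5)}(22) − f^{(5)}(3)] = 1/30240 × (1.41822e-06 − 2.69321e-06) = -4.21624e-11.

S_3 ≈ 165.783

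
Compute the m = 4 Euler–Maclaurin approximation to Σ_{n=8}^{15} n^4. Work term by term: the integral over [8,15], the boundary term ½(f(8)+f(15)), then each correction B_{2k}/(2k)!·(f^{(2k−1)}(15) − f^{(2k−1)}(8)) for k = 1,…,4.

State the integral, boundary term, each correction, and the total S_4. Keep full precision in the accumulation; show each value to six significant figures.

Integral: ∫_8^15 x^4 dx = 145321.
Boundary: ½(f(8) + f(15)) = ½(4096.00 + 50625.0) = 27360.5.
Running total after boundary: 172682.
k=1: B_{2}/(2)! × [f^{(1)}(15) − f^{(1)}(8)] = 1/12 × (13500.0 − 2048.00) = 954.333.
After k=1: 173636.
k=2: B_{4}/(4)! × [f^{(3)}(15) − f^{(3)}(8)] = −1/720 × (360.000 − 192.000) = -0.233333.
After k=2: 173636.
k=3: B_{6}/(6)! × [f^{(5)}(15) − f^{(5)}(8)] = 1/30240 × (0.00000 − 0.00000) = 0.00000.
After k=3: 173636.
k=4: B_{8}/(8)! × [f^{(7)}(15) − f^{(7)}(8)] = −1/1209600 × (0.00000 − 0.00000) = 0.00000.

S_4 ≈ 173636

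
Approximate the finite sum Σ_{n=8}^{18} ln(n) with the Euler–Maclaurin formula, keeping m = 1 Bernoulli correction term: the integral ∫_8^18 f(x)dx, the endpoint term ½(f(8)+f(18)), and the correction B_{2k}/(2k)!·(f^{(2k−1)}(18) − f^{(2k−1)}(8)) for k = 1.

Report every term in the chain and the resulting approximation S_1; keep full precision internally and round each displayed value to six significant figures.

S_1 ≈ 27.8703

Integral: ∫_8^18 ln(x) dx = 25.3912.
Boundary: ½(f(8) + f(18)) = ½(2.07944 + 2.89037) = 2.48491.
Integral + boundary = 27.8761.
Correction k=1: B_{2}/2! · (f^{(1)}(18) − f^{(1)}(8)) = 1/12 · (0.0555556 − 0.125000) = -0.00578704.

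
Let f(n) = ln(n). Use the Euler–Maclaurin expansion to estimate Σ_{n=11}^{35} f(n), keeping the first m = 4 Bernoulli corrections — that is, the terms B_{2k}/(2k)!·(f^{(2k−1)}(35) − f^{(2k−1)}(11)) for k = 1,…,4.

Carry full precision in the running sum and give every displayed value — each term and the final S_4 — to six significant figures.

∫_11^35 ln(x) dx evaluates to 74.0603.
Endpoint term: (f(11) + f(35))/2 = (2.39790 + 3.55535)/2 = 2.97662.
Integral + boundary = 77.0370.
k=1: B_{2}/(2)! × [f^{(1)}(35) − f^{(1)}(11)] = 1/12 × (0.0285714 − 0.0909091) = -0.00519481.
Partial sum through k=1: 77.0318.
k=2: B_{4}/(4)! × [f^{(3)}(35) − f^{(3)}(11)] = −1/720 × (4.66472e-05 − 0.00150263) = 2.02220e-06.
Partial sum through k=2: 77.0318.
k=3: B_{6}/(6)! × [f^{(5)}(35) − f^{(5)}(11)] = 1/30240 × (4.56952e-07 − 0.000149021) = -4.91284e-09.
Partial sum through k=3: 77.0318.
k=4: B_{8}/(8)! × [f^{(7)}(35) − f^{(7)}(11)] = −1/1209600 × (1.11907e-08 − 3.69474e-05) = 3.05359e-11.

S_4 ≈ 77.0318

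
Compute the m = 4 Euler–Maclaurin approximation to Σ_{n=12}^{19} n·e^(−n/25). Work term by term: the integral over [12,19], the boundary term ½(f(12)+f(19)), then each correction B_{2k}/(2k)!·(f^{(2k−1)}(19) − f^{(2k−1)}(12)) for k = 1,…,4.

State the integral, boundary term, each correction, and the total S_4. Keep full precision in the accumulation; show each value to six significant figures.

S_4 ≈ 66.0796

The integral term ∫_12^19 x·e^(−x/25) dx = 57.9416.
Endpoint term: (f(12) + f(19))/2 = (7.42540 + 8.88566)/2 = 8.15553.
Integral + boundary = 66.0971.
Order-1 term: 1/12 · (0.112240 − 0.321767) = -0.0174606.
After k=1: 66.0796.
Order-2 term: −1/720 · (0.00167612 − 0.00249493) = 1.13725e-06.
After k=2: 66.0796.
Order-3 term: 1/30240 · (5.07624e-06 − 7.16007e-06) = -6.89097e-11.
After k=3: 66.0796.
Order-4 term: −1/1209600 · (1.19531e-08 − 1.65252e-08) = 3.77982e-15.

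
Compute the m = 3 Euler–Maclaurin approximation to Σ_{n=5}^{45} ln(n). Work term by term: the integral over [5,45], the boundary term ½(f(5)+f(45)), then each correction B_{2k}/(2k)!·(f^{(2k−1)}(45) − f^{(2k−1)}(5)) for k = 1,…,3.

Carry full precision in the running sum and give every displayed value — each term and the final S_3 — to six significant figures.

The integral term ∫_5^45 ln(x) dx = 123.253.
½[f(5) + f(45)] = ½[1.60944 + 3.80666] = 2.70805.
So far: 125.961.
Order-1 term: 1/12 · (0.0222222 − 0.200000) = -0.0148148.
After k=1: 125.946.
Order-2 term: −1/720 · (2.19479e-05 − 0.0160000) = 2.21917e-05.
After k=2: 125.946.
Order-3 term: 1/30240 · (1.30061e-07 − 0.00768000) = -2.53964e-07.

S_3 ≈ 125.946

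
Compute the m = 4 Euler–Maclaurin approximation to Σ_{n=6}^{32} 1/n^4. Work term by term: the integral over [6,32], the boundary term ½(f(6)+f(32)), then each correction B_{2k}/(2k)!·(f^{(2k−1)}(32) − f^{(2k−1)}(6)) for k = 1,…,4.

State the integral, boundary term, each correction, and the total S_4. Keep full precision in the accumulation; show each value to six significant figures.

The integral term ∫_6^32 1/x^4 dx = 0.00153304.
½[f(6) + f(32)] = ½[0.000771605 + 9.53674e-07] = 0.000386279.
So far: 0.00191932.
k=1: B_{2}/(2)! × [f^{(1)}(32) − f^{(1)}(6)] = 1/12 × (-1.19209e-07 − (-0.000514403)) = 4.28570e-05.
Partial sum through k=1: 0.00196217.
k=2: B_{4}/(4)! × [f^{(3)}(32) − f^{(3)}(6)] = −1/720 × (-3.49246e-09 − (-0.000428669)) = -5.95369e-07.
Partial sum through k=2: 0.00196158.
k=3: B_{6}/(6)! × [f^{(5)}(32) − f^{(5)}(6)] = 1/30240 × (-1.90994e-10 − (-0.000666819)) = 2.20509e-08.
Partial sum through k=3: 0.00196160.
k=4: B_{8}/(8)! × [f^{(7)}(32) − f^{(7)}(6)] = −1/1209600 × (-1.67866e-11 − (-0.00166705)) = -1.37818e-09.

S_4 ≈ 0.00196160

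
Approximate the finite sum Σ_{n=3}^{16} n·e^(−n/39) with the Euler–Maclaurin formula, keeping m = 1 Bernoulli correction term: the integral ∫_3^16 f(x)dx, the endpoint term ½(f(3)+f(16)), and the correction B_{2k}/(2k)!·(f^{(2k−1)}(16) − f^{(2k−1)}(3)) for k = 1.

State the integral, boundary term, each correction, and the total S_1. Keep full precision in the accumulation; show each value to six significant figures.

S_1 ≈ 100.218

Integral: ∫_3^16 x·e^(−x/39) dx = 93.5594.
Endpoint term: (f(3) + f(16))/2 = (2.77788 + 10.6157)/2 = 6.69678.
Integral + boundary = 100.256.
Order-1 term: 1/12 · (0.391283 − 0.854733) = -0.0386208.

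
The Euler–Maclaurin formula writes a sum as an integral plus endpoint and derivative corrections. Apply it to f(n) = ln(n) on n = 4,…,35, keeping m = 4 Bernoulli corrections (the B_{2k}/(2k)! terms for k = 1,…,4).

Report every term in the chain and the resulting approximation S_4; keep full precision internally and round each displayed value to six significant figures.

S_4 ≈ 90.3444

The integral term ∫_4^35 ln(x) dx = 87.8920.
Boundary: ½(f(4) + f(35)) = ½(1.38629 + 3.55535) = 2.47082.
Running total after boundary: 90.3628.
Order-1 term: 1/12 · (0.0285714 − 0.250000) = -0.0184524.
Running total after k=1: 90.3444.
Order-2 term: −1/720 · (4.66472e-05 − 0.0312500) = 4.33380e-05.
Running total after k=2: 90.3444.
Order-3 term: 1/30240 · (4.56952e-07 − 0.0234375) = -7.75034e-07.
Running total after k=3: 90.3444.
Order-4 term: −1/1209600 · (1.11907e-08 − 0.0439453) = 3.63304e-08.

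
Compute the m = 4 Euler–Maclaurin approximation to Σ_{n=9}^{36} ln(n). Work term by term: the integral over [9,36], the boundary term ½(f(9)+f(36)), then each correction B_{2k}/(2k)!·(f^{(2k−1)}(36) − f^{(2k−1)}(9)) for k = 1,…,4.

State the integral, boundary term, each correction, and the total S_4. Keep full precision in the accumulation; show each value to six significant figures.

Integral: ∫_9^36 ln(x) dx = 82.2317.
Boundary: ½(f(9) + f(36)) = ½(2.19722 + 3.58352) = 2.89037.
Running total after boundary: 85.1220.
Order-1 term: 1/12 · (0.0277778 − 0.111111) = -0.00694444.
Running total after k=1: 85.1151.
Order-2 term: −1/720 · (4.28669e-05 − 0.00274348) = 3.75086e-06.
Running total after k=2: 85.1151.
Order-3 term: 1/30240 · (3.96916e-07 − 0.000406442) = -1.34274e-08.
Running total after k=3: 85.1151.
Order-4 term: −1/1209600 · (9.18787e-09 − 0.000150534) = 1.24442e-10.

S_4 ≈ 85.1151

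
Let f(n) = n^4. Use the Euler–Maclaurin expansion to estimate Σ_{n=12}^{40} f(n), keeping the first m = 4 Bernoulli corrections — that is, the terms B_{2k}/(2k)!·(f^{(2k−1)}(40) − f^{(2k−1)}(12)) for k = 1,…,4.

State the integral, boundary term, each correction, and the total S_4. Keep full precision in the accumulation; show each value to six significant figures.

∫_12^40 x^4 dx evaluates to 2.04302e+07.
Boundary: ½(f(12) + f(40)) = ½(20736.0 + 2.56000e+06) = 1.29037e+06.
Running total after boundary: 2.17206e+07.
k=1: B_{2}/(2)! × [f^{(1)}(40) − f^{(1)}(12)] = 1/12 × (256000 − 6912.00) = 20757.3.
Running total after k=1: 2.17414e+07.
k=2: B_{4}/(4)! × [f^{(3)}(40) − f^{(3)}(12)] = −1/720 × (960.000 − 288.000) = -0.933333.
Running total after k=2: 2.17414e+07.
k=3: B_{6}/(6)! × [f^{(5)}(40) − f^{(5)}(12)] = 1/30240 × (0.00000 − 0.00000) = 0.00000.
Running total after k=3: 2.17414e+07.
k=4: B_{8}/(8)! × [f^{(7)}(40) − f^{(7)}(12)] = −1/1209600 × (0.00000 − 0.00000) = 0.00000.

S_4 ≈ 2.17414e+07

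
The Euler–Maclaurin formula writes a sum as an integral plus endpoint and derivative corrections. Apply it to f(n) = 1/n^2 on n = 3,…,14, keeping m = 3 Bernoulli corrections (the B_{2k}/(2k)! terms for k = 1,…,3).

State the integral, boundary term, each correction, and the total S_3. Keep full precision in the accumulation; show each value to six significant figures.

∫_3^14 1/x^2 dx evaluates to 0.261905.
Boundary: ½(f(3) + f(14)) = ½(0.111111 + 0.00510204) = 0.0581066.
So far: 0.320011.
Order-1 term: 1/12 · (-0.000728863 − (-0.0740741)) = 0.00611210.
Running total after k=1: 0.326123.
Order-2 term: −1/720 · (-4.46243e-05 − (-0.0987654)) = -0.000137112.
Running total after k=2: 0.325986.
Order-3 term: 1/30240 · (-6.83024e-06 − (-0.329218)) = 1.08866e-05.

S_3 ≈ 0.325997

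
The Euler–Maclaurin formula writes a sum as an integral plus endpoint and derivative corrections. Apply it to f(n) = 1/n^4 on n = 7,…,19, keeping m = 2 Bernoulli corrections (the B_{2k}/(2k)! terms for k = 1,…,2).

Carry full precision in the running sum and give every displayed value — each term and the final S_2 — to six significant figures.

Integral: ∫_7^19 1/x^4 dx = 0.000923219.
Boundary: ½(f(7) + f(19)) = ½(0.000416493 + 7.67336e-06) = 0.000212083.
Integral + boundary = 0.00113530.
k=1: B_{2}/(2)! × [f^{(1)}(19) − f^{(1)}(7)] = 1/12 × (-1.61544e-06 − (-0.000237996)) = 1.96984e-05.
After k=1: 0.00115500.
k=2: B_{4}/(4)! × [f^{(3)}(19) − f^{(3)}(7)] = −1/720 × (-1.34247e-07 − (-0.000145712)) = -2.02191e-07.

S_2 ≈ 0.00115480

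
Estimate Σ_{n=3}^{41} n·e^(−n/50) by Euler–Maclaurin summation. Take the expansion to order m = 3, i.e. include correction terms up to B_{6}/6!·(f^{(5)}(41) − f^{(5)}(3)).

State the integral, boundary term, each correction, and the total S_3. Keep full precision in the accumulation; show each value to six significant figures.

The integral term ∫_3^41 x·e^(−x/50) dx = 491.712.
Endpoint term: (f(3) + f(41))/2 = (2.82529 + 18.0577)/2 = 10.4415.
So far: 502.153.
k=1: B_{2}/(2)! × [f^{(1)}(41) − f^{(1)}(3)] = 1/12 × (0.0792777 − 0.885259) = -0.0671651.
Running total after k=1: 502.086.
k=2: B_{4}/(4)! × [f^{(3)}(41) − f^{(3)}(3)] = −1/720 × (0.000384056 − 0.00110752) = 1.00480e-06.
Running total after k=2: 502.086.
k=3: B_{6}/(6)! × [f^{(5)}(41) − f^{(5)}(3)] = 1/30240 × (2.94561e-07 − 7.44371e-07) = -1.48747e-11.

S_3 ≈ 502.086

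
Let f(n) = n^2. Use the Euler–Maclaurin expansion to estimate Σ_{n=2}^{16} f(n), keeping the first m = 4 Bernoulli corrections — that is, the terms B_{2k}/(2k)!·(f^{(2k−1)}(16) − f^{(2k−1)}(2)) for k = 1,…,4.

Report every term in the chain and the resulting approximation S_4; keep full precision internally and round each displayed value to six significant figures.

∫_2^16 x^2 dx evaluates to 1362.67.
Endpoint term: (f(2) + f(16))/2 = (4.00000 + 256.000)/2 = 130.000.
Integral + boundary = 1492.67.
Correction k=1: B_{2}/2! · (f^{(1)}(16) − f^{(1)}(2)) = 1/12 · (32.0000 − 4.00000) = 2.33333.
Running total after k=1: 1495.00.
Correction k=2: B_{4}/4! · (f^{(3)}(16) − f^{(3)}(2)) = −1/720 · (0.00000 − 0.00000) = 0.00000.
Running total after k=2: 1495.00.
Correction k=3: B_{6}/6! · (f^{(5)}(16) − f^{(5)}(2)) = 1/30240 · (0.00000 − 0.00000) = 0.00000.
Running total after k=3: 1495.00.
Correction k=4: B_{8}/8! · (f^{(7)}(16) − f^{(7)}(2)) = −1/1209600 · (0.00000 − 0.00000) = 0.00000.

S_4 ≈ 1495.00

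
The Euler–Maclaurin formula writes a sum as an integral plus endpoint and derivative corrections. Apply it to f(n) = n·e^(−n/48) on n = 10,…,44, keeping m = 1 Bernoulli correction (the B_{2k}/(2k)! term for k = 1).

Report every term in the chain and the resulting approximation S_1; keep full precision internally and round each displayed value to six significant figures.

S_1 ≈ 507.500

Integral: ∫_10^44 x·e^(−x/48) dx = 494.695.
½[f(10) + f(44)] = ½[8.11936 + 17.5934] = 12.8564.
So far: 507.551.
Order-1 term: 1/12 · (0.0333208 − 0.642783) = -0.0507885.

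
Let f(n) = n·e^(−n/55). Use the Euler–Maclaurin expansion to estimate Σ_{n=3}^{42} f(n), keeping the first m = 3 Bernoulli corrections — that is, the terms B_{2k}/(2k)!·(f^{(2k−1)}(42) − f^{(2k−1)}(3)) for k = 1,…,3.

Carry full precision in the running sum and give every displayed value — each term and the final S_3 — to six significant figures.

∫_3^42 x·e^(−x/55) dx evaluates to 534.716.
Endpoint term: (f(3) + f(42))/2 = (2.84075 + 19.5707)/2 = 11.2057.
So far: 545.922.
k=1: B_{2}/(2)! × [f^{(1)}(42) − f^{(1)}(3)] = 1/12 × (0.110138 − 0.895266) = -0.0654273.
Running total after k=1: 545.856.
k=2: B_{4}/(4)! × [f^{(3)}(42) − f^{(3)}(3)] = −1/720 × (0.000344488 − 0.000922015) = 8.02121e-07.
Running total after k=2: 545.856.
k=3: B_{6}/(6)! × [f^{(5)}(42) − f^{(5)}(3)] = 1/30240 × (2.15724e-07 − 5.11760e-07) = -9.78955e-12.

S_3 ≈ 545.856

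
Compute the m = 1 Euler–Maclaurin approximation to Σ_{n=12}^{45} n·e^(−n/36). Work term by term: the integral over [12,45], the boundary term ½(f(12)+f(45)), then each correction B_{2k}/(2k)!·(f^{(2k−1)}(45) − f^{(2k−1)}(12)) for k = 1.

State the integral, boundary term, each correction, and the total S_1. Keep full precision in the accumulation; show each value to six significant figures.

∫_12^45 x·e^(−x/36) dx evaluates to 402.718.
Boundary: ½(f(12) + f(45)) = ½(8.59838 + 12.8927) = 10.7455.
So far: 413.464.
k=1: B_{2}/(2)! × [f^{(1)}(45) − f^{(1)}(12)] = 1/12 × (-0.0716262 − 0.477688) = -0.0457761.

S_1 ≈ 413.418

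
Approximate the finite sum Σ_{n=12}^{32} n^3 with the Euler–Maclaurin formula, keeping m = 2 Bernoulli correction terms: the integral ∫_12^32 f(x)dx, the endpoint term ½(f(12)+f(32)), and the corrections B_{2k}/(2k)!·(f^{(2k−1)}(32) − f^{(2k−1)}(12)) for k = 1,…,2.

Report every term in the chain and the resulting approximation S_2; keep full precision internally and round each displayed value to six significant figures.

S_2 ≈ 274428

Integral: ∫_12^32 x^3 dx = 256960.
Endpoint term: (f(12) + f(32))/2 = (1728.00 + 32768.0)/2 = 17248.0.
So far: 274208.
Order-1 term: 1/12 · (3072.00 − 432.000) = 220.000.
After k=1: 274428.
Order-2 term: −1/720 · (6.00000 − 6.00000) = 0.00000.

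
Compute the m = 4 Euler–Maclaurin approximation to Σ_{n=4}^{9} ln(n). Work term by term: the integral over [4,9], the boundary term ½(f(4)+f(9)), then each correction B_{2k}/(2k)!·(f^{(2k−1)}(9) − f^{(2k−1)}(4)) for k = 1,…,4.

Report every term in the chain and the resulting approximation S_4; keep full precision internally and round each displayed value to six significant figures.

∫_4^9 ln(x) dx evaluates to 9.22984.
Boundary: ½(f(4) + f(9)) = ½(1.38629 + 2.19722) = 1.79176.
Integral + boundary = 11.0216.
Order-1 term: 1/12 · (0.111111 − 0.250000) = -0.0115741.
After k=1: 11.0100.
Order-2 term: −1/720 · (0.00274348 − 0.0312500) = 3.95924e-05.
After k=2: 11.0101.
Order-3 term: 1/30240 · (0.000406442 − 0.0234375) = -7.61609e-07.
After k=3: 11.0101.
Order-4 term: −1/1209600 · (0.000150534 − 0.0439453) = 3.62060e-08.

S_4 ≈ 11.0101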